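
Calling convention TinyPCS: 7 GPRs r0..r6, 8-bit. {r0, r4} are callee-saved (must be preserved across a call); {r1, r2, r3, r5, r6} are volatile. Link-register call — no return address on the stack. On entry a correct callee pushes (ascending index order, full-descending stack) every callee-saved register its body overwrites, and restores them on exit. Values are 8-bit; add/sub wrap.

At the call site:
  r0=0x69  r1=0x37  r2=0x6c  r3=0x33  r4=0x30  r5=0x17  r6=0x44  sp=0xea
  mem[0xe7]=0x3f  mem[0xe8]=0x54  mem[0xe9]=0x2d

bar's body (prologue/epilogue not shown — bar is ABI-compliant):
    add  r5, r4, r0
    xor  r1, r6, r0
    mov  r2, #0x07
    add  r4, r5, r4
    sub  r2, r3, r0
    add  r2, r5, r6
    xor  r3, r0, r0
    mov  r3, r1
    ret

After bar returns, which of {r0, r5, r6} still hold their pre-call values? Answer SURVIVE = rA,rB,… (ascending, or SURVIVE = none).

SURVIVE = r0,r6

prologue: push r4 -> mem[0xe9]=0x30, sp=0xe9
body[0] add  r5, r4, r0 -> r5=0x99
body[1] xor  r1, r6, r0 -> r1=0x2d
body[2] mov  r2, #0x07 -> r2=0x07
body[3] add  r4, r5, r4 -> r4=0xc9
body[4] sub  r2, r3, r0 -> r2=0xca
body[5] add  r2, r5, r6 -> r2=0xdd
body[6] xor  r3, r0, r0 -> r3=0x00
body[7] mov  r3, r1 -> r3=0x2d
epilogue: pop r4=0x30, sp=0xea
r0: callee-saved, written=False
r5: caller-saved, written=True
r6: caller-saved, written=False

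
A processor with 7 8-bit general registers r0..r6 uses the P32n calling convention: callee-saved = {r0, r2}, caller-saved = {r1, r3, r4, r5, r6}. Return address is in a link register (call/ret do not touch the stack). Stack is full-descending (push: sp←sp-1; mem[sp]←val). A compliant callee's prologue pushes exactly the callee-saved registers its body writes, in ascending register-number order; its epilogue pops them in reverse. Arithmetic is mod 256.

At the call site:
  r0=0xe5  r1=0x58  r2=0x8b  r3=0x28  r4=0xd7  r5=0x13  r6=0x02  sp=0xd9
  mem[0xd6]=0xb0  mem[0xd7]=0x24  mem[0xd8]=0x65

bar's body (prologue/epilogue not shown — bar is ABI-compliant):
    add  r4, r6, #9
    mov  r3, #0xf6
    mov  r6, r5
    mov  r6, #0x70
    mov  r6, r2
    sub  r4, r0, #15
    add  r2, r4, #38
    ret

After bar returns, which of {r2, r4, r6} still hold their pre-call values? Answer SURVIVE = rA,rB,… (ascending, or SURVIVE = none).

prologue: push r2 → mem[0xd8]=0x8b, sp=0xd8
body[0] add  r4, r6, #9 → r4=0x0b
body[1] mov  r3, #0xf6 → r3=0xf6
body[2] mov  r6, r5 → r6=0x13
body[3] mov  r6, #0x70 → r6=0x70
body[4] mov  r6, r2 → r6=0x8b
body[5] sub  r4, r0, #15 → r4=0xd6
body[6] add  r2, r4, #38 → r2=0xfc
epilogue: pop r2=0x8b, sp=0xd9
r2: callee-saved, written=True
r4: caller-saved, written=True
r6: caller-saved, written=True

SURVIVE = r2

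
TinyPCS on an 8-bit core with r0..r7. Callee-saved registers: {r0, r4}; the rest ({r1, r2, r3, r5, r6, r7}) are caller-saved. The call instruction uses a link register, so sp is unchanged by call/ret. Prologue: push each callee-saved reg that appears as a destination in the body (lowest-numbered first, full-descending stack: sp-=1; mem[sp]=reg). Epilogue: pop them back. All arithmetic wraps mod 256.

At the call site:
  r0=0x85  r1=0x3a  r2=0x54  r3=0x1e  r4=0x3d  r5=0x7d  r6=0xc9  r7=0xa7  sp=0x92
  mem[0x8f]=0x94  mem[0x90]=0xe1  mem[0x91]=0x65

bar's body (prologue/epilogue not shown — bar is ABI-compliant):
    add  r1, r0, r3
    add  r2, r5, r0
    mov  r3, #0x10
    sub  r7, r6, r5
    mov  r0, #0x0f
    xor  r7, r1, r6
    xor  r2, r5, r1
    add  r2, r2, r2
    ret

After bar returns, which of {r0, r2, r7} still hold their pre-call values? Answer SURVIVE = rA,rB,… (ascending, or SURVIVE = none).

SURVIVE = r0

prologue: push r0 → mem[0x91]=0x85, sp=0x91
body[0] add  r1, r0, r3 → r1=0xa3
body[1] add  r2, r5, r0 → r2=0x02
body[2] mov  r3, #0x10 → r3=0x10
body[3] sub  r7, r6, r5 → r7=0x4c
body[4] mov  r0, #0x0f → r0=0x0f
body[5] xor  r7, r1, r6 → r7=0x6a
body[6] xor  r2, r5, r1 → r2=0xde
body[7] add  r2, r2, r2 → r2=0xbc
epilogue: pop r0=0x85, sp=0x92
r0: callee-saved, written=True
r2: caller-saved, written=True
r7: caller-saved, written=True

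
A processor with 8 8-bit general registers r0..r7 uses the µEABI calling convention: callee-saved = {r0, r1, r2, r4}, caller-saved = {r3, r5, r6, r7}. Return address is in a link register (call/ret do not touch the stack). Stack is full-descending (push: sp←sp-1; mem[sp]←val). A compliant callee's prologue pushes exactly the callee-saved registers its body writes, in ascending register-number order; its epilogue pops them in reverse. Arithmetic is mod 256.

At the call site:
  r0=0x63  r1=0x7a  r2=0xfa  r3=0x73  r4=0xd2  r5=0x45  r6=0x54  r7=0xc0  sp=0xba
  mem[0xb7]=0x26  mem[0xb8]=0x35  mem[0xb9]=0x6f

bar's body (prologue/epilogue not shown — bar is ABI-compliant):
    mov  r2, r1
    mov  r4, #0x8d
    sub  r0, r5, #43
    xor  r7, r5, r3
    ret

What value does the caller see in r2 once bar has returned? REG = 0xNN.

REG = 0xfa

prologue: push r0 -> mem[0xb9]=0x63, sp=0xb9
prologue: push r2 -> mem[0xb8]=0xfa, sp=0xb8
prologue: push r4 -> mem[0xb7]=0xd2, sp=0xb7
body[0] mov  r2, r1 -> r2=0x7a
body[1] mov  r4, #0x8d -> r4=0x8d
body[2] sub  r0, r5, #43 -> r0=0x1a
body[3] xor  r7, r5, r3 -> r7=0x36
epilogue: pop r4=0xd2, sp=0xb8
epilogue: pop r2=0xfa, sp=0xb9
epilogue: pop r0=0x63, sp=0xba
r2 is callee-saved -> restored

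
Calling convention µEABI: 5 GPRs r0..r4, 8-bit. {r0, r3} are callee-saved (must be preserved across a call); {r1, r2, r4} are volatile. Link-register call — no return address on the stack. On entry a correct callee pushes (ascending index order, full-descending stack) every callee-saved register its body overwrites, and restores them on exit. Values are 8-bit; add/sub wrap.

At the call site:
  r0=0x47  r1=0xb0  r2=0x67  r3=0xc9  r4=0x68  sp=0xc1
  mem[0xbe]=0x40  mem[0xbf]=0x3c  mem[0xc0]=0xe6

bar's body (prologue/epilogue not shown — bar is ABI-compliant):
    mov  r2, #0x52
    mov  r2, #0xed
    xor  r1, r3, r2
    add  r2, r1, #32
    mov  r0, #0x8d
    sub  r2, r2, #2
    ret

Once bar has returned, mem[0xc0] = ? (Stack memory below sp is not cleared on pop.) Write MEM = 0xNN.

MEM = 0x47

prologue: push r0 -> mem[0xc0]=0x47, sp=0xc0
body[0] mov  r2, #0x52 -> r2=0x52
body[1] mov  r2, #0xed -> r2=0xed
body[2] xor  r1, r3, r2 -> r1=0x24
body[3] add  r2, r1, #32 -> r2=0x44
body[4] mov  r0, #0x8d -> r0=0x8d
body[5] sub  r2, r2, #2 -> r2=0x42
epilogue: pop r0=0x47, sp=0xc1
prologue pushed ['r0'] at ['0xc0']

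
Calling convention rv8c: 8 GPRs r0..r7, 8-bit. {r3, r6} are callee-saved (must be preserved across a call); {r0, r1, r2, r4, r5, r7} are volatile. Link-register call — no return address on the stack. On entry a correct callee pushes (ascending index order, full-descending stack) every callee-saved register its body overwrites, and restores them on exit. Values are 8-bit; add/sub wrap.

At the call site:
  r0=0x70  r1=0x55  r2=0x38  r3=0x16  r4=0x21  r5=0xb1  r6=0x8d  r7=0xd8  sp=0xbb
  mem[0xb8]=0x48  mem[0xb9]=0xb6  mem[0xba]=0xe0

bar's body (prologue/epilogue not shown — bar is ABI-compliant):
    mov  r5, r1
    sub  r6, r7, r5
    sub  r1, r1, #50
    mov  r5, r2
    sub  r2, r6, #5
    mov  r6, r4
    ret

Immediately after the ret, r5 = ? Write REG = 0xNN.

prologue: push r6 → mem[0xba]=0x8d, sp=0xba
body[0] mov  r5, r1 → r5=0x55
body[1] sub  r6, r7, r5 → r6=0x83
body[2] sub  r1, r1, #50 → r1=0x23
body[3] mov  r5, r2 → r5=0x38
body[4] sub  r2, r6, #5 → r2=0x7e
body[5] mov  r6, r4 → r6=0x21
epilogue: pop r6=0x8d, sp=0xbb
r5 is caller-saved → body value

REG = 0x38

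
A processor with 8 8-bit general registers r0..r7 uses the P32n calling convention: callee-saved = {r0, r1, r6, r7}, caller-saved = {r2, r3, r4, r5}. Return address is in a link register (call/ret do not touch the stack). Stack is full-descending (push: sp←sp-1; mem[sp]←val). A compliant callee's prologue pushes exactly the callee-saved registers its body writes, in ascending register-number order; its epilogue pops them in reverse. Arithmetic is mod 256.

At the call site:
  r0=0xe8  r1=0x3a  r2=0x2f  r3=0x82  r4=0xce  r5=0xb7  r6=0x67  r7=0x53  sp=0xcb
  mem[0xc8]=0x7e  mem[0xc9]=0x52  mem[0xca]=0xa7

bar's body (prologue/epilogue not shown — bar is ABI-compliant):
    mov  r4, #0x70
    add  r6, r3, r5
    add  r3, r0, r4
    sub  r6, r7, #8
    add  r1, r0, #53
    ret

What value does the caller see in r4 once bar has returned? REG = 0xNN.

REG = 0x70

prologue: push r1 -> mem[0xca]=0x3a, sp=0xca
prologue: push r6 -> mem[0xc9]=0x67, sp=0xc9
body[0] mov  r4, #0x70 -> r4=0x70
body[1] add  r6, r3, r5 -> r6=0x39
body[2] add  r3, r0, r4 -> r3=0x58
body[3] sub  r6, r7, #8 -> r6=0x4b
body[4] add  r1, r0, #53 -> r1=0x1d
epilogue: pop r6=0x67, sp=0xca
epilogue: pop r1=0x3a, sp=0xcb
r4 is caller-saved -> body value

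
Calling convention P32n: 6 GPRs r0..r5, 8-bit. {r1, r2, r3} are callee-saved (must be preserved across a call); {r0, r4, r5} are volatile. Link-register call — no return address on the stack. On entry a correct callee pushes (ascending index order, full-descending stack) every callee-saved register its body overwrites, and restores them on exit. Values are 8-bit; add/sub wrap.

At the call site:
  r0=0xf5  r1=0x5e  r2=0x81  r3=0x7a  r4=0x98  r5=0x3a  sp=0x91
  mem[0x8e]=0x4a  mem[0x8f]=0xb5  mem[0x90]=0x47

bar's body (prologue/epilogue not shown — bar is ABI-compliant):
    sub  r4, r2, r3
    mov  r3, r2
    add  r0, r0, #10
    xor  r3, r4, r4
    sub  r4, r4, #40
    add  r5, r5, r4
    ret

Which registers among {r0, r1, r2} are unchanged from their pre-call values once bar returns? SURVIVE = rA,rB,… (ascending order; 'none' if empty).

SURVIVE = r1,r2

prologue: push r3 → mem[0x90]=0x7a, sp=0x90
body[0] sub  r4, r2, r3 → r4=0x07
body[1] mov  r3, r2 → r3=0x81
body[2] add  r0, r0, #10 → r0=0xff
body[3] xor  r3, r4, r4 → r3=0x00
body[4] sub  r4, r4, #40 → r4=0xdf
body[5] add  r5, r5, r4 → r5=0x19
epilogue: pop r3=0x7a, sp=0x91
r0: caller-saved, written=True
r1: callee-saved, written=False
r2: callee-saved, written=False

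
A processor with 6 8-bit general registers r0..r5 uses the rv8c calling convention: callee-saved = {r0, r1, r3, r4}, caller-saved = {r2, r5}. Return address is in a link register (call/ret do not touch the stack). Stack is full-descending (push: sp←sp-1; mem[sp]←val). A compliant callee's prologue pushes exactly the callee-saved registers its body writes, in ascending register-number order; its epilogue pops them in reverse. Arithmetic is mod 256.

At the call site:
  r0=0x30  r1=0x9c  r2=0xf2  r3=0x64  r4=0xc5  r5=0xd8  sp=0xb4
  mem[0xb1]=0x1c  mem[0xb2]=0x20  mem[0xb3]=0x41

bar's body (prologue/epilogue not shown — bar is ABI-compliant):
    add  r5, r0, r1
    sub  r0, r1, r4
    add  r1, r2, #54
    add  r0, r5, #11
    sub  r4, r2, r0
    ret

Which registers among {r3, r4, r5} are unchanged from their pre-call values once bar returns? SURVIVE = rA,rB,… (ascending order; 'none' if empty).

SURVIVE = r3,r4

prologue: push r0 -> mem[0xb3]=0x30, sp=0xb3
prologue: push r1 -> mem[0xb2]=0x9c, sp=0xb2
prologue: push r4 -> mem[0xb1]=0xc5, sp=0xb1
body[0] add  r5, r0, r1 -> r5=0xcc
body[1] sub  r0, r1, r4 -> r0=0xd7
body[2] add  r1, r2, #54 -> r1=0x28
body[3] add  r0, r5, #11 -> r0=0xd7
body[4] sub  r4, r2, r0 -> r4=0x1b
epilogue: pop r4=0xc5, sp=0xb2
epilogue: pop r1=0x9c, sp=0xb3
epilogue: pop r0=0x30, sp=0xb4
r3: callee-saved, written=False
r4: callee-saved, written=True
r5: caller-saved, written=True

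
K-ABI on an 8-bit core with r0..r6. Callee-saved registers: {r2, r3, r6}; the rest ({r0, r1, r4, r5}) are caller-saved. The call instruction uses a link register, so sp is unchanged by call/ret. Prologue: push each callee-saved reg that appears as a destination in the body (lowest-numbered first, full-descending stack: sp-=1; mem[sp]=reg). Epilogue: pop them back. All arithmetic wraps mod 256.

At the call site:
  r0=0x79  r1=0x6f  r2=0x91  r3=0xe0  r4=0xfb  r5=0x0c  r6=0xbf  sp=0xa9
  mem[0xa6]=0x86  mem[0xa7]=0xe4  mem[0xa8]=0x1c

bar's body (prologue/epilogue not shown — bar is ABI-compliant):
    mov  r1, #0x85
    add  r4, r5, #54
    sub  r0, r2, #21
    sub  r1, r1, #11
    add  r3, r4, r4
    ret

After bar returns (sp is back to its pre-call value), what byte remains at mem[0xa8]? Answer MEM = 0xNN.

prologue: push r3 → mem[0xa8]=0xe0, sp=0xa8
body[0] mov  r1, #0x85 → r1=0x85
body[1] add  r4, r5, #54 → r4=0x42
body[2] sub  r0, r2, #21 → r0=0x7c
body[3] sub  r1, r1, #11 → r1=0x7a
body[4] add  r3, r4, r4 → r3=0x84
epilogue: pop r3=0xe0, sp=0xa9
prologue pushed ['r3'] at ['0xa8']

MEM = 0xe0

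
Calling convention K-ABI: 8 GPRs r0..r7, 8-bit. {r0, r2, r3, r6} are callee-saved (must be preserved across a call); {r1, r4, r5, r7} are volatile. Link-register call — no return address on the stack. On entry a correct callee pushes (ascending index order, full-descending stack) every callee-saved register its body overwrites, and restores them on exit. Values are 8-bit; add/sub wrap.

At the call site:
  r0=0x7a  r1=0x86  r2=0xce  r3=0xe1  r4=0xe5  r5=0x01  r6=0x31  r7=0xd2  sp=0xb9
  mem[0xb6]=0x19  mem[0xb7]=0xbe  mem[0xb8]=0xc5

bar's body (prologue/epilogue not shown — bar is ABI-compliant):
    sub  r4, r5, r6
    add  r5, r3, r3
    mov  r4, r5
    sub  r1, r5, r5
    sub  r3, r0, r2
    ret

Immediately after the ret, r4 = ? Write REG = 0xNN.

REG = 0xc2

prologue: push r3 → mem[0xb8]=0xe1, sp=0xb8
body[0] sub  r4, r5, r6 → r4=0xd0
body[1] add  r5, r3, r3 → r5=0xc2
body[2] mov  r4, r5 → r4=0xc2
body[3] sub  r1, r5, r5 → r1=0x00
body[4] sub  r3, r0, r2 → r3=0xac
epilogue: pop r3=0xe1, sp=0xb9
r4 is caller-saved → body value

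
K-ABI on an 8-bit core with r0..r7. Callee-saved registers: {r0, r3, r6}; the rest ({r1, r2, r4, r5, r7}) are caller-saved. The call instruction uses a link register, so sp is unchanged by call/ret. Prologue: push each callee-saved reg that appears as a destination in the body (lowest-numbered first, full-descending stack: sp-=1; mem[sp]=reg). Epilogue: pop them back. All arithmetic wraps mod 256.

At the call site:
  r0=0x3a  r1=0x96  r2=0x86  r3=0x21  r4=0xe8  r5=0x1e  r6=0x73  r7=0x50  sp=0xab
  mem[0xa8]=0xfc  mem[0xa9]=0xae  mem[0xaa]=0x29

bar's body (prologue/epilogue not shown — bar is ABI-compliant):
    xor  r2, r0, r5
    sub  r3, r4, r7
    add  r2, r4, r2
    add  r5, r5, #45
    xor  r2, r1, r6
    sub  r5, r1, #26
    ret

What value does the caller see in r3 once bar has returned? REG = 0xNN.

prologue: push r3 -> mem[0xaa]=0x21, sp=0xaa
body[0] xor  r2, r0, r5 -> r2=0x24
body[1] sub  r3, r4, r7 -> r3=0x98
body[2] add  r2, r4, r2 -> r2=0x0c
body[3] add  r5, r5, #45 -> r5=0x4b
body[4] xor  r2, r1, r6 -> r2=0xe5
body[5] sub  r5, r1, #26 -> r5=0x7c
epilogue: pop r3=0x21, sp=0xab
r3 is callee-saved -> restored

REG = 0x21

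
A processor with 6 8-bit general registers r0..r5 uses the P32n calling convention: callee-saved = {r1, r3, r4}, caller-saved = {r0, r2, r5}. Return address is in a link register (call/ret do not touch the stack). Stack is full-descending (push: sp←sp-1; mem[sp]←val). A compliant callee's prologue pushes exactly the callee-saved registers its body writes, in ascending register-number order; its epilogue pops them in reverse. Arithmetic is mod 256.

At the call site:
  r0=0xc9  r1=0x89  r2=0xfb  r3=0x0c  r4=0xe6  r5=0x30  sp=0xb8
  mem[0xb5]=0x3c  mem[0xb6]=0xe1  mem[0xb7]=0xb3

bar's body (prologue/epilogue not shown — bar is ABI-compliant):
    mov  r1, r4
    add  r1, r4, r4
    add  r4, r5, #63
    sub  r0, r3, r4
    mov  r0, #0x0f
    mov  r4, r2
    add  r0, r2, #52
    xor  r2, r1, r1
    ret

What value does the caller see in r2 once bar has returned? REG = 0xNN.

REG = 0x00

prologue: push r1 -> mem[0xb7]=0x89, sp=0xb7
prologue: push r4 -> mem[0xb6]=0xe6, sp=0xb6
body[0] mov  r1, r4 -> r1=0xe6
body[1] add  r1, r4, r4 -> r1=0xcc
body[2] add  r4, r5, #63 -> r4=0x6f
body[3] sub  r0, r3, r4 -> r0=0x9d
body[4] mov  r0, #0x0f -> r0=0x0f
body[5] mov  r4, r2 -> r4=0xfb
body[6] add  r0, r2, #52 -> r0=0x2f
body[7] xor  r2, r1, r1 -> r2=0x00
epilogue: pop r4=0xe6, sp=0xb7
epilogue: pop r1=0x89, sp=0xb8
r2 is caller-saved -> body value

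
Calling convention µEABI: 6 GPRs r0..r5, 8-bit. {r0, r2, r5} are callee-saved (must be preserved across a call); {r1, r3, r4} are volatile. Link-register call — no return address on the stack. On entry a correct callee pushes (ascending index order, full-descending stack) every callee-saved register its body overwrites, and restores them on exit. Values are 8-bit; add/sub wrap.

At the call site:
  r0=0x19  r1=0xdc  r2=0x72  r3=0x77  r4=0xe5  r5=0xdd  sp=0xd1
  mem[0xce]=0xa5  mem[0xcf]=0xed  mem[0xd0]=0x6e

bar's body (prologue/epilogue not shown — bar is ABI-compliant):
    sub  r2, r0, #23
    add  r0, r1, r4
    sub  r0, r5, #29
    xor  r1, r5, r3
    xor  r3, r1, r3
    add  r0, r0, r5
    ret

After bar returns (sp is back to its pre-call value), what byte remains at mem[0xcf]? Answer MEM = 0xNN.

MEM = 0x72

prologue: push r0 -> mem[0xd0]=0x19, sp=0xd0
prologue: push r2 -> mem[0xcf]=0x72, sp=0xcf
body[0] sub  r2, r0, #23 -> r2=0x02
body[1] add  r0, r1, r4 -> r0=0xc1
body[2] sub  r0, r5, #29 -> r0=0xc0
body[3] xor  r1, r5, r3 -> r1=0xaa
body[4] xor  r3, r1, r3 -> r3=0xdd
body[5] add  r0, r0, r5 -> r0=0x9d
epilogue: pop r2=0x72, sp=0xd0
epilogue: pop r0=0x19, sp=0xd1
prologue pushed ['r0', 'r2'] at ['0xd0', '0xcf']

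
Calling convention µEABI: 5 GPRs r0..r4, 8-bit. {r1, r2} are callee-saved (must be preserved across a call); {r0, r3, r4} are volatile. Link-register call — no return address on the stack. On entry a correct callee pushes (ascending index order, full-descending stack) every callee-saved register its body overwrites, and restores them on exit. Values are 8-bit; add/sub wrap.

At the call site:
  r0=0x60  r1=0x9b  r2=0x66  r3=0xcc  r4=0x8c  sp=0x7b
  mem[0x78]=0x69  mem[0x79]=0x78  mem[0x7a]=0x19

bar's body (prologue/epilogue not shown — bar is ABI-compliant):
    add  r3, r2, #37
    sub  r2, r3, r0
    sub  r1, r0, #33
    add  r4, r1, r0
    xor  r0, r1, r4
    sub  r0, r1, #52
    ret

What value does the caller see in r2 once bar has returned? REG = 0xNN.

prologue: push r1 -> mem[0x7a]=0x9b, sp=0x7a
prologue: push r2 -> mem[0x79]=0x66, sp=0x79
body[0] add  r3, r2, #37 -> r3=0x8b
body[1] sub  r2, r3, r0 -> r2=0x2b
body[2] sub  r1, r0, #33 -> r1=0x3f
body[3] add  r4, r1, r0 -> r4=0x9f
body[4] xor  r0, r1, r4 -> r0=0xa0
body[5] sub  r0, r1, #52 -> r0=0x0b
epilogue: pop r2=0x66, sp=0x7a
epilogue: pop r1=0x9b, sp=0x7b
r2 is callee-saved -> restored

REG = 0x66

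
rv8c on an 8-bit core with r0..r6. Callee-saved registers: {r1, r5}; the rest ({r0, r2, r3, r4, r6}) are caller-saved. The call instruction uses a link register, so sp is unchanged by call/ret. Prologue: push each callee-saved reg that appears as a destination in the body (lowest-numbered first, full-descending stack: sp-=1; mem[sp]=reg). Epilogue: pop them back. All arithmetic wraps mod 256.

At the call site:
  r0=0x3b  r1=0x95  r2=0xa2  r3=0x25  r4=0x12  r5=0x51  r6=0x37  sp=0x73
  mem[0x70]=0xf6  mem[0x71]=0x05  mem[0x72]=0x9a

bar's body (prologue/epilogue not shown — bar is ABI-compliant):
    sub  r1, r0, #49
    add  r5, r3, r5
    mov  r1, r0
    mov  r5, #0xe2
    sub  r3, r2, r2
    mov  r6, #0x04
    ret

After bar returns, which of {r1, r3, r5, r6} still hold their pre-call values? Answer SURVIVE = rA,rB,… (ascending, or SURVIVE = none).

SURVIVE = r1,r5

prologue: push r1 → mem[0x72]=0x95, sp=0x72
prologue: push r5 → mem[0x71]=0x51, sp=0x71
body[0] sub  r1, r0, #49 → r1=0x0a
body[1] add  r5, r3, r5 → r5=0x76
body[2] mov  r1, r0 → r1=0x3b
body[3] mov  r5, #0xe2 → r5=0xe2
body[4] sub  r3, r2, r2 → r3=0x00
body[5] mov  r6, #0x04 → r6=0x04
epilogue: pop r5=0x51, sp=0x72
epilogue: pop r1=0x95, sp=0x73
r1: callee-saved, written=True
r3: caller-saved, written=True
r5: callee-saved, written=True
r6: caller-saved, written=True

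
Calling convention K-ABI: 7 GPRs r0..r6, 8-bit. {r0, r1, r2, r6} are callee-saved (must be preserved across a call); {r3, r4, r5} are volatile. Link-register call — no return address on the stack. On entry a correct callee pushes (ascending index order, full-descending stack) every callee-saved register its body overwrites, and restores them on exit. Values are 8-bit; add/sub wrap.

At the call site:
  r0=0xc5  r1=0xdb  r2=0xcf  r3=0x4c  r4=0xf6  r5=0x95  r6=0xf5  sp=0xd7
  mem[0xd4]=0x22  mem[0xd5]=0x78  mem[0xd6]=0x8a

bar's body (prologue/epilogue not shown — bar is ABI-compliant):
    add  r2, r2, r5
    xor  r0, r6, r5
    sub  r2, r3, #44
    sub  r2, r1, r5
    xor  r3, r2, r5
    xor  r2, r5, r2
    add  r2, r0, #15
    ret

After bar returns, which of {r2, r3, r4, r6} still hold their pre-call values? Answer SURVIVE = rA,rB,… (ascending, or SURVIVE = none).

SURVIVE = r2,r4,r6

prologue: push r0 -> mem[0xd6]=0xc5, sp=0xd6
prologue: push r2 -> mem[0xd5]=0xcf, sp=0xd5
body[0] add  r2, r2, r5 -> r2=0x64
body[1] xor  r0, r6, r5 -> r0=0x60
body[2] sub  r2, r3, #44 -> r2=0x20
body[3] sub  r2, r1, r5 -> r2=0x46
body[4] xor  r3, r2, r5 -> r3=0xd3
body[5] xor  r2, r5, r2 -> r2=0xd3
body[6] add  r2, r0, #15 -> r2=0x6f
epilogue: pop r2=0xcf, sp=0xd6
epilogue: pop r0=0xc5, sp=0xd7
r2: callee-saved, written=True
r3: caller-saved, written=True
r4: caller-saved, written=False
r6: callee-saved, written=False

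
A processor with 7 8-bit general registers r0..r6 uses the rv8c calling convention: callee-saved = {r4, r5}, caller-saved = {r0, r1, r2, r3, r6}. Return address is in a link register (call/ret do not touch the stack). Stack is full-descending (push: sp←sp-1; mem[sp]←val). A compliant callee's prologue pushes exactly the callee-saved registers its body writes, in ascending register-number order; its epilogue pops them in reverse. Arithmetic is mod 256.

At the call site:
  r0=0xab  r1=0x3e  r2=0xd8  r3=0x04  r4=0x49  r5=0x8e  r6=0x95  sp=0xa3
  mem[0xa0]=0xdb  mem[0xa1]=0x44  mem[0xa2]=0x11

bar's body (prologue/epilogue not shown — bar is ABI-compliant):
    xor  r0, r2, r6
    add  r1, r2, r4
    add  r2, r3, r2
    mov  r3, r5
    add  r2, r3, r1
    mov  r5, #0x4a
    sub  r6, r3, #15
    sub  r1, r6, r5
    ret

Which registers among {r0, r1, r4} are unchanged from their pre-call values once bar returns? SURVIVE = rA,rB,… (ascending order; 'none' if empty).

prologue: push r5 -> mem[0xa2]=0x8e, sp=0xa2
body[0] xor  r0, r2, r6 -> r0=0x4d
body[1] add  r1, r2, r4 -> r1=0x21
body[2] add  r2, r3, r2 -> r2=0xdc
body[3] mov  r3, r5 -> r3=0x8e
body[4] add  r2, r3, r1 -> r2=0xaf
body[5] mov  r5, #0x4a -> r5=0x4a
body[6] sub  r6, r3, #15 -> r6=0x7f
body[7] sub  r1, r6, r5 -> r1=0x35
epilogue: pop r5=0x8e, sp=0xa3
r0: caller-saved, written=True
r1: caller-saved, written=True
r4: callee-saved, written=False

SURVIVE = r4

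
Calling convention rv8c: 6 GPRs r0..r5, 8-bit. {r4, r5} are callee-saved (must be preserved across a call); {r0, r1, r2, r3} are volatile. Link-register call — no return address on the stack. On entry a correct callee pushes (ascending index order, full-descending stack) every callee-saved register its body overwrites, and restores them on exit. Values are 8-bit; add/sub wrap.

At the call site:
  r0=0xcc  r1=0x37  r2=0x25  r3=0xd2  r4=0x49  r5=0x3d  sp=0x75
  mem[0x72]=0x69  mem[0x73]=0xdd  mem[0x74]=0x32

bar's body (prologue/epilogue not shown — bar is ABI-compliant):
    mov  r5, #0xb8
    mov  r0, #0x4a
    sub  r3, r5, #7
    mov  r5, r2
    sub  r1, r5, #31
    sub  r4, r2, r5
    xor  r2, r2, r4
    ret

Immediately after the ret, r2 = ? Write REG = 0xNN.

REG = 0x25

prologue: push r4 -> mem[0x74]=0x49, sp=0x74
prologue: push r5 -> mem[0x73]=0x3d, sp=0x73
body[0] mov  r5, #0xb8 -> r5=0xb8
body[1] mov  r0, #0x4a -> r0=0x4a
body[2] sub  r3, r5, #7 -> r3=0xb1
body[3] mov  r5, r2 -> r5=0x25
body[4] sub  r1, r5, #31 -> r1=0x06
body[5] sub  r4, r2, r5 -> r4=0x00
body[6] xor  r2, r2, r4 -> r2=0x25
epilogue: pop r5=0x3d, sp=0x74
epilogue: pop r4=0x49, sp=0x75
r2 is caller-saved -> body value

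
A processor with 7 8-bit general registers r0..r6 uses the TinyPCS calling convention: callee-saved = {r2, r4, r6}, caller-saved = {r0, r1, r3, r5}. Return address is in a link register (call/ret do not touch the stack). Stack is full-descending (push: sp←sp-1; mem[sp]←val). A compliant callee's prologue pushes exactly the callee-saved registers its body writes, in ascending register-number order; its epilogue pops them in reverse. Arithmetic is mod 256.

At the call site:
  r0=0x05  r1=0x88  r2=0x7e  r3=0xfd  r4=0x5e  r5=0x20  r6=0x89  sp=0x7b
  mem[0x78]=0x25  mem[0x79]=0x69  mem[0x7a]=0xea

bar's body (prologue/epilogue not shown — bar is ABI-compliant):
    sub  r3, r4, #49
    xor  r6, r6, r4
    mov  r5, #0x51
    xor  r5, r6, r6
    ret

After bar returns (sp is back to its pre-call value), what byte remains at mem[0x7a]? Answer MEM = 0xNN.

prologue: push r6 → mem[0x7a]=0x89, sp=0x7a
body[0] sub  r3, r4, #49 → r3=0x2d
body[1] xor  r6, r6, r4 → r6=0xd7
body[2] mov  r5, #0x51 → r5=0x51
body[3] xor  r5, r6, r6 → r5=0x00
epilogue: pop r6=0x89, sp=0x7b
prologue pushed ['r6'] at ['0x7a']

MEM = 0x89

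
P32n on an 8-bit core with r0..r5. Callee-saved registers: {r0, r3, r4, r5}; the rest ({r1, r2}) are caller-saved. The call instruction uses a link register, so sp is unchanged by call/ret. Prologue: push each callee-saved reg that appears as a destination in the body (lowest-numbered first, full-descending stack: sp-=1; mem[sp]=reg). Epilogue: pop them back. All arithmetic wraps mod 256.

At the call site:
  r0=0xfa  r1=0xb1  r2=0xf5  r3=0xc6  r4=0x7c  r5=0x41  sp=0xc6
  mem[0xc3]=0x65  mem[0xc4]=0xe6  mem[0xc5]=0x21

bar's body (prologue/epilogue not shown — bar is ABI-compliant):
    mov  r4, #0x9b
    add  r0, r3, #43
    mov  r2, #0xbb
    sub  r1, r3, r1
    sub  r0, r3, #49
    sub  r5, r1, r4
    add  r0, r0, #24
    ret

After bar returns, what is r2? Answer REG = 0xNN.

REG = 0xbb

prologue: push r0 → mem[0xc5]=0xfa, sp=0xc5
prologue: push r4 → mem[0xc4]=0x7c, sp=0xc4
prologue: push r5 → mem[0xc3]=0x41, sp=0xc3
body[0] mov  r4, #0x9b → r4=0x9b
body[1] add  r0, r3, #43 → r0=0xf1
body[2] mov  r2, #0xbb → r2=0xbb
body[3] sub  r1, r3, r1 → r1=0x15
body[4] sub  r0, r3, #49 → r0=0x95
body[5] sub  r5, r1, r4 → r5=0x7a
body[6] add  r0, r0, #24 → r0=0xad
epilogue: pop r5=0x41, sp=0xc4
epilogue: pop r4=0x7c, sp=0xc5
epilogue: pop r0=0xfa, sp=0xc6
r2 is caller-saved → body value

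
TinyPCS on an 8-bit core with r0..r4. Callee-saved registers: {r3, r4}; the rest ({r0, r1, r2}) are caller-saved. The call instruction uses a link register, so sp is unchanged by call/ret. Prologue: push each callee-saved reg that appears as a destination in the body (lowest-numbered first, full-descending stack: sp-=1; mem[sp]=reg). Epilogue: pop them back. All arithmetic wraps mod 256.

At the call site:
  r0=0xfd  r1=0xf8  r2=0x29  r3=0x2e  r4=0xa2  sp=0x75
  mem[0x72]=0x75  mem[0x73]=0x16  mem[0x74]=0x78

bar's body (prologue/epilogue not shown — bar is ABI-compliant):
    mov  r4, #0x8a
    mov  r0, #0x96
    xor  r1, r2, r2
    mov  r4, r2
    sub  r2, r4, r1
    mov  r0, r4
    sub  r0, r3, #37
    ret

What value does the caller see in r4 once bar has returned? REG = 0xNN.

prologue: push r4 -> mem[0x74]=0xa2, sp=0x74
body[0] mov  r4, #0x8a -> r4=0x8a
body[1] mov  r0, #0x96 -> r0=0x96
body[2] xor  r1, r2, r2 -> r1=0x00
body[3] mov  r4, r2 -> r4=0x29
body[4] sub  r2, r4, r1 -> r2=0x29
body[5] mov  r0, r4 -> r0=0x29
body[6] sub  r0, r3, #37 -> r0=0x09
epilogue: pop r4=0xa2, sp=0x75
r4 is callee-saved -> restored

REG = 0xa2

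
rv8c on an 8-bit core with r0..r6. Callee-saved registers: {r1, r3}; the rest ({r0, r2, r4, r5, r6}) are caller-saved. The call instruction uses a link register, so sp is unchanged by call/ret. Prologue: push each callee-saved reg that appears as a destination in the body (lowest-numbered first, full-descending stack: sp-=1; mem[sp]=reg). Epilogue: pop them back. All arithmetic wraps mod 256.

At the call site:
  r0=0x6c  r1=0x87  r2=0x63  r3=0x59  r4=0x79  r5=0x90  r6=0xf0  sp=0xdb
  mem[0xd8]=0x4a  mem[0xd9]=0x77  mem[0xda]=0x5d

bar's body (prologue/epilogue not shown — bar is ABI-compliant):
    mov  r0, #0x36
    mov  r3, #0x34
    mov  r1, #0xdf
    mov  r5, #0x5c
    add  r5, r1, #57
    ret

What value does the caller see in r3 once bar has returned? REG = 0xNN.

REG = 0x59

prologue: push r1 -> mem[0xda]=0x87, sp=0xda
prologue: push r3 -> mem[0xd9]=0x59, sp=0xd9
body[0] mov  r0, #0x36 -> r0=0x36
body[1] mov  r3, #0x34 -> r3=0x34
body[2] mov  r1, #0xdf -> r1=0xdf
body[3] mov  r5, #0x5c -> r5=0x5c
body[4] add  r5, r1, #57 -> r5=0x18
epilogue: pop r3=0x59, sp=0xda
epilogue: pop r1=0x87, sp=0xdb
r3 is callee-saved -> restored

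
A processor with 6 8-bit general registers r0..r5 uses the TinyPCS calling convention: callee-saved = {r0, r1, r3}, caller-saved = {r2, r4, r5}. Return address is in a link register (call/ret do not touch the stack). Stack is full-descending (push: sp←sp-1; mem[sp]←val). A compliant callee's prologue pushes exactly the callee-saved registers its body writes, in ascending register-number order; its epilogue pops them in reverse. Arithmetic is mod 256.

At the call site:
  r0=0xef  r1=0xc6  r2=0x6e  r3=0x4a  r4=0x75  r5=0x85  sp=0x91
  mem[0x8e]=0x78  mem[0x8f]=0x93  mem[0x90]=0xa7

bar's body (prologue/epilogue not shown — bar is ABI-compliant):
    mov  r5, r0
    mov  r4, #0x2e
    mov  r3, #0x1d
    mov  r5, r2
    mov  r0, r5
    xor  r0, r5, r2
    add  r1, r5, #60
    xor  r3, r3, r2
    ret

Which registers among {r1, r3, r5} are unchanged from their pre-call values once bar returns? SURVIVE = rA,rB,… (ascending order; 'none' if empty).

prologue: push r0 → mem[0x90]=0xef, sp=0x90
prologue: push r1 → mem[0x8f]=0xc6, sp=0x8f
prologue: push r3 → mem[0x8e]=0x4a, sp=0x8e
body[0] mov  r5, r0 → r5=0xef
body[1] mov  r4, #0x2e → r4=0x2e
body[2] mov  r3, #0x1d → r3=0x1d
body[3] mov  r5, r2 → r5=0x6e
body[4] mov  r0, r5 → r0=0x6e
body[5] xor  r0, r5, r2 → r0=0x00
body[6] add  r1, r5, #60 → r1=0xaa
body[7] xor  r3, r3, r2 → r3=0x73
epilogue: pop r3=0x4a, sp=0x8f
epilogue: pop r1=0xc6, sp=0x90
epilogue: pop r0=0xef, sp=0x91
r1: callee-saved, written=True
r3: callee-saved, written=True
r5: caller-saved, written=True

SURVIVE = r1,r3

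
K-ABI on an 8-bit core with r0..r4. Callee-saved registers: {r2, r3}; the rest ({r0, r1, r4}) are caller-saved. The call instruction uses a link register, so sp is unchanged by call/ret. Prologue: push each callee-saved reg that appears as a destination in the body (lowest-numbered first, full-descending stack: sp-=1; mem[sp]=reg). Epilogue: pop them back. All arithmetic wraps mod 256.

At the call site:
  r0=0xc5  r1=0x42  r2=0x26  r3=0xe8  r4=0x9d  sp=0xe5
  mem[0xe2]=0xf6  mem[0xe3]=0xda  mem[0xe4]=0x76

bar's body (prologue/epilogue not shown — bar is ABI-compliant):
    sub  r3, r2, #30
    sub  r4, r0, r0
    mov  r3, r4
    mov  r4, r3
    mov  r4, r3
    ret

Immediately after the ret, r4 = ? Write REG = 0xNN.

REG = 0x00

prologue: push r3 -> mem[0xe4]=0xe8, sp=0xe4
body[0] sub  r3, r2, #30 -> r3=0x08
body[1] sub  r4, r0, r0 -> r4=0x00
body[2] mov  r3, r4 -> r3=0x00
body[3] mov  r4, r3 -> r4=0x00
body[4] mov  r4, r3 -> r4=0x00
epilogue: pop r3=0xe8, sp=0xe5
r4 is caller-saved -> body value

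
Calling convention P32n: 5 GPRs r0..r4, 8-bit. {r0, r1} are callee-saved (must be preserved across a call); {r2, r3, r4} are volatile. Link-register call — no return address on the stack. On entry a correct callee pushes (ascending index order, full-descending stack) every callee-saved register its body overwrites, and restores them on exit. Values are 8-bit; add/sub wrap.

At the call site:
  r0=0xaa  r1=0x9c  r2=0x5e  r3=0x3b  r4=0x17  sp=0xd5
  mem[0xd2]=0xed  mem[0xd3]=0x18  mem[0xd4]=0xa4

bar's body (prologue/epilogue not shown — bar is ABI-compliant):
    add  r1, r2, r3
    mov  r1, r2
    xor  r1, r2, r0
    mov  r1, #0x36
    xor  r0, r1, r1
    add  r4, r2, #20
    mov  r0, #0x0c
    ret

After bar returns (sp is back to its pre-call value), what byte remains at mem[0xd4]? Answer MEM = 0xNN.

prologue: push r0 -> mem[0xd4]=0xaa, sp=0xd4
prologue: push r1 -> mem[0xd3]=0x9c, sp=0xd3
body[0] add  r1, r2, r3 -> r1=0x99
body[1] mov  r1, r2 -> r1=0x5e
body[2] xor  r1, r2, r0 -> r1=0xf4
body[3] mov  r1, #0x36 -> r1=0x36
body[4] xor  r0, r1, r1 -> r0=0x00
body[5] add  r4, r2, #20 -> r4=0x72
body[6] mov  r0, #0x0c -> r0=0x0c
epilogue: pop r1=0x9c, sp=0xd4
epilogue: pop r0=0xaa, sp=0xd5
prologue pushed ['r0', 'r1'] at ['0xd4', '0xd3']

MEM = 0xaa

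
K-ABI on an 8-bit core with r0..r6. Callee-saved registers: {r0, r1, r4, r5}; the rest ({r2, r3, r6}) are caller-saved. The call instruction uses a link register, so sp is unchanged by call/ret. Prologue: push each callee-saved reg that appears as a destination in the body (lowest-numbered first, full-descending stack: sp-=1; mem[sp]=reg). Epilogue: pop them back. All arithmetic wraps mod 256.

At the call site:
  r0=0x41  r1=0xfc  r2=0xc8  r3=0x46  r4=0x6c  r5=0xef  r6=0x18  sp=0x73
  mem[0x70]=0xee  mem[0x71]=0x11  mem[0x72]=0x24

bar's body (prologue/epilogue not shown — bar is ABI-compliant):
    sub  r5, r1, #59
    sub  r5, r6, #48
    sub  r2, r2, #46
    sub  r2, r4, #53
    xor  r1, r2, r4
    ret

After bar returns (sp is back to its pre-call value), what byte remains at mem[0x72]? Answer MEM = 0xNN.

prologue: push r1 → mem[0x72]=0xfc, sp=0x72
prologue: push r5 → mem[0x71]=0xef, sp=0x71
body[0] sub  r5, r1, #59 → r5=0xc1
body[1] sub  r5, r6, #48 → r5=0xe8
body[2] sub  r2, r2, #46 → r2=0x9a
body[3] sub  r2, r4, #53 → r2=0x37
body[4] xor  r1, r2, r4 → r1=0x5b
epilogue: pop r5=0xef, sp=0x72
epilogue: pop r1=0xfc, sp=0x73
prologue pushed ['r1', 'r5'] at ['0x72', '0x71']

MEM = 0xfc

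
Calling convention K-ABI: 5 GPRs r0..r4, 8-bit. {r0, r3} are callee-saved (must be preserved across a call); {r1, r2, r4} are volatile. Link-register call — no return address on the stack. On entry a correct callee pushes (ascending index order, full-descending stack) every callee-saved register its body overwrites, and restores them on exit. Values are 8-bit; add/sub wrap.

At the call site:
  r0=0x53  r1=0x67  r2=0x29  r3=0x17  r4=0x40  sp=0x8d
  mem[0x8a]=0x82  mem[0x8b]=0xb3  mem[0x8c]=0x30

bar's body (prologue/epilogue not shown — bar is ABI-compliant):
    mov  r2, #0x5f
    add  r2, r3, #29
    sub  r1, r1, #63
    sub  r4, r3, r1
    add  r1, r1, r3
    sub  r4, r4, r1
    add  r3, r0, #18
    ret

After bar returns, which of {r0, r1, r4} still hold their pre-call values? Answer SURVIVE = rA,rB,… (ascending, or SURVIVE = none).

prologue: push r3 -> mem[0x8c]=0x17, sp=0x8c
body[0] mov  r2, #0x5f -> r2=0x5f
body[1] add  r2, r3, #29 -> r2=0x34
body[2] sub  r1, r1, #63 -> r1=0x28
body[3] sub  r4, r3, r1 -> r4=0xef
body[4] add  r1, r1, r3 -> r1=0x3f
body[5] sub  r4, r4, r1 -> r4=0xb0
body[6] add  r3, r0, #18 -> r3=0x65
epilogue: pop r3=0x17, sp=0x8d
r0: callee-saved, written=False
r1: caller-saved, written=True
r4: caller-saved, written=True

SURVIVE = r0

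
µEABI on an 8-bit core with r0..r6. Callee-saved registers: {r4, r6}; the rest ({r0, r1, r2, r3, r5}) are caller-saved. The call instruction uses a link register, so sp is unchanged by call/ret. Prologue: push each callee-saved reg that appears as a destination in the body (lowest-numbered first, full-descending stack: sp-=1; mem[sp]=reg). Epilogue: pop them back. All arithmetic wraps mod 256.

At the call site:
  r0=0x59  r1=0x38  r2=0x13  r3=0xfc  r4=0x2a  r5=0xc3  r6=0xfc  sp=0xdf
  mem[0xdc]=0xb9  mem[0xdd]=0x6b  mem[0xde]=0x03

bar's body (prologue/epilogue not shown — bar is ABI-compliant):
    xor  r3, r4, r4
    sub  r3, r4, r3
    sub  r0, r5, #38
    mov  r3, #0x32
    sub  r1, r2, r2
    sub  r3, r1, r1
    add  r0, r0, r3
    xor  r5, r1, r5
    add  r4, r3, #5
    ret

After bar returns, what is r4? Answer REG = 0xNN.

REG = 0x2a

prologue: push r4 → mem[0xde]=0x2a, sp=0xde
body[0] xor  r3, r4, r4 → r3=0x00
body[1] sub  r3, r4, r3 → r3=0x2a
body[2] sub  r0, r5, #38 → r0=0x9d
body[3] mov  r3, #0x32 → r3=0x32
body[4] sub  r1, r2, r2 → r1=0x00
body[5] sub  r3, r1, r1 → r3=0x00
body[6] add  r0, r0, r3 → r0=0x9d
body[7] xor  r5, r1, r5 → r5=0xc3
body[8] add  r4, r3, #5 → r4=0x05
epilogue: pop r4=0x2a, sp=0xdf
r4 is callee-saved → restored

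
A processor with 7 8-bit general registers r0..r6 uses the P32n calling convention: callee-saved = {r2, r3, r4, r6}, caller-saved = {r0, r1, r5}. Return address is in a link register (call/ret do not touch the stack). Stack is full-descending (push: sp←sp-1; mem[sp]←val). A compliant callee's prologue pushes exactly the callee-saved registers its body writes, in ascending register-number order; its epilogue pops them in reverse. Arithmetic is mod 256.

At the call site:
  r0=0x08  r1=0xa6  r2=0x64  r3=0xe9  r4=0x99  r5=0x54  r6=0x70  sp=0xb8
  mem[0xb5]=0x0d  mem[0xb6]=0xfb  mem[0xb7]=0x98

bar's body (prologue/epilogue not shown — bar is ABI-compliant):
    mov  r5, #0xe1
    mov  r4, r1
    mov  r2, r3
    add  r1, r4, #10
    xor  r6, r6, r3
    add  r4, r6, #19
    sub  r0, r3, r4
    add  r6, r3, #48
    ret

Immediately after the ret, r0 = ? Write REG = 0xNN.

prologue: push r2 → mem[0xb7]=0x64, sp=0xb7
prologue: push r4 → mem[0xb6]=0x99, sp=0xb6
prologue: push r6 → mem[0xb5]=0x70, sp=0xb5
body[0] mov  r5, #0xe1 → r5=0xe1
body[1] mov  r4, r1 → r4=0xa6
body[2] mov  r2, r3 → r2=0xe9
body[3] add  r1, r4, #10 → r1=0xb0
body[4] xor  r6, r6, r3 → r6=0x99
body[5] add  r4, r6, #19 → r4=0xac
body[6] sub  r0, r3, r4 → r0=0x3d
body[7] add  r6, r3, #48 → r6=0x19
epilogue: pop r6=0x70, sp=0xb6
epilogue: pop r4=0x99, sp=0xb7
epilogue: pop r2=0x64, sp=0xb8
r0 is caller-saved → body value

REG = 0x3d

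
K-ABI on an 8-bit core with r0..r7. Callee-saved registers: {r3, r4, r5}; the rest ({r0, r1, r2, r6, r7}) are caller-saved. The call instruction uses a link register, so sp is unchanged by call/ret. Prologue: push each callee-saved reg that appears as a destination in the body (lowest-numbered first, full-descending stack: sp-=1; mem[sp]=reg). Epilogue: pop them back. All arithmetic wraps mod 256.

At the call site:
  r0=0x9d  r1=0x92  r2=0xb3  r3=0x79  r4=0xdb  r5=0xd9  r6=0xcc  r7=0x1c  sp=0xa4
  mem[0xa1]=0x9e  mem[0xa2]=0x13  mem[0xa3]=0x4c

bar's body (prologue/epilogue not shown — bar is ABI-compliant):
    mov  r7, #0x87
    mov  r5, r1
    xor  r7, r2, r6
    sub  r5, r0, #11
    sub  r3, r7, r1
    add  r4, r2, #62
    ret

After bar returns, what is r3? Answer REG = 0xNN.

prologue: push r3 -> mem[0xa3]=0x79, sp=0xa3
prologue: push r4 -> mem[0xa2]=0xdb, sp=0xa2
prologue: push r5 -> mem[0xa1]=0xd9, sp=0xa1
body[0] mov  r7, #0x87 -> r7=0x87
body[1] mov  r5, r1 -> r5=0x92
body[2] xor  r7, r2, r6 -> r7=0x7f
body[3] sub  r5, r0, #11 -> r5=0x92
body[4] sub  r3, r7, r1 -> r3=0xed
body[5] add  r4, r2, #62 -> r4=0xf1
epilogue: pop r5=0xd9, sp=0xa2
epilogue: pop r4=0xdb, sp=0xa3
epilogue: pop r3=0x79, sp=0xa4
r3 is callee-saved -> restored

REG = 0x79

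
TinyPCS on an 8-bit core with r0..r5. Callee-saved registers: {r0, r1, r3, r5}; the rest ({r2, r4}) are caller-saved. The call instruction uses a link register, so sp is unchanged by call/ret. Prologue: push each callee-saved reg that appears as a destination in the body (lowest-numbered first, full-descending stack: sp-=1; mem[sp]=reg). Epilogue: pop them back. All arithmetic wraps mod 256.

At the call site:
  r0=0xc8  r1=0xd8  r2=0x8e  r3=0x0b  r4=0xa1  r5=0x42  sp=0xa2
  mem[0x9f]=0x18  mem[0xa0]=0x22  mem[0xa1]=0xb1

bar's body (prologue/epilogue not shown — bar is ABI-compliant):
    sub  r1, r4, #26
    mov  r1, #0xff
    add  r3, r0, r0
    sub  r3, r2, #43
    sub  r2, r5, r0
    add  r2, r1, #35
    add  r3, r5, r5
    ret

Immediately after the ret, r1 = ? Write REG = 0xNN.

REG = 0xd8

prologue: push r1 -> mem[0xa1]=0xd8, sp=0xa1
prologue: push r3 -> mem[0xa0]=0x0b, sp=0xa0
body[0] sub  r1, r4, #26 -> r1=0x87
body[1] mov  r1, #0xff -> r1=0xff
body[2] add  r3, r0, r0 -> r3=0x90
body[3] sub  r3, r2, #43 -> r3=0x63
body[4] sub  r2, r5, r0 -> r2=0x7a
body[5] add  r2, r1, #35 -> r2=0x22
body[6] add  r3, r5, r5 -> r3=0x84
epilogue: pop r3=0x0b, sp=0xa1
epilogue: pop r1=0xd8, sp=0xa2
r1 is callee-saved -> restored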